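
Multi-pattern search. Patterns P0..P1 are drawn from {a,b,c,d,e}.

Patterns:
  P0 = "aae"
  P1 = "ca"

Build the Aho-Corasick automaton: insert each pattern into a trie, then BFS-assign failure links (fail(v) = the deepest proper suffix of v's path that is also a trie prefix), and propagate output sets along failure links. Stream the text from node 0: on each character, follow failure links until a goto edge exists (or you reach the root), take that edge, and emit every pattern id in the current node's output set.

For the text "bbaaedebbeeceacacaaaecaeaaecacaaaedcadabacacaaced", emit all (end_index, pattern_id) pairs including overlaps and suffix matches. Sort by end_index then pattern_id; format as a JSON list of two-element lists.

Build:
Trie nodes:
  0='ε' goto a→1 c→4
  1='a' goto a→2
  2='aa' goto e→3
  3='aae' goto ·  [P0 ends]
  4='c' goto a→5
  5='ca' goto ·  [P1 ends]

BFS fail/out derivation:
  n1('a'): parent n0 fail=0; on 'a' 0 → fail=0;  out ∅∪∅=∅
  n4('c'): parent n0 fail=0; on 'c' 0 → fail=0;  out ∅∪∅=∅
  n2('aa'): parent n1 fail=0; on 'a' 0 → fail=1;  out ∅∪∅=∅
  n5('ca'): parent n4 fail=0; on 'a' 0 → fail=1;  out {1}∪∅={1}
  n3('aae'): parent n2 fail=1; on 'e' 1→0 → fail=0;  out {0}∪∅={0}

Text stream:
pos 0 'b': at 0
pos 1 'b': at 0
pos 2 'a': at 1
pos 3 'a': at 2
pos 4 'e': at 3  emit P0@[2:4]
pos 5 'd': at 0 (via fail)
pos 6 'e': at 0
pos 7 'b': at 0
pos 8 'b': at 0
pos 9 'e': at 0
pos 10 'e': at 0
pos 11 'c': at 4
pos 12 'e': at 0 (via fail)
pos 13 'a': at 1
pos 14 'c': at 4 (via fail)
pos 15 'a': at 5  emit P1@[14:15]
pos 16 'c': at 4 (via fail)
pos 17 'a': at 5  emit P1@[16:17]
pos 18 'a': at 2 (via fail)
pos 19 'a': at 2 (via fail)
pos 20 'e': at 3  emit P0@[18:20]
pos 21 'c': at 4 (via fail)
pos 22 'a': at 5  emit P1@[21:22]
pos 23 'e': at 0 (via fail)
pos 24 'a': at 1
pos 25 'a': at 2
pos 26 'e': at 3  emit P0@[24:26]
pos 27 'c': at 4 (via fail)
pos 28 'a': at 5  emit P1@[27:28]
pos 29 'c': at 4 (via fail)
pos 30 'a': at 5  emit P1@[29:30]
pos 31 'a': at 2 (via fail)
pos 32 'a': at 2 (via fail)
pos 33 'e': at 3  emit P0@[31:33]
pos 34 'd': at 0 (via fail)
pos 35 'c': at 4
pos 36 'a': at 5  emit P1@[35:36]
pos 37 'd': at 0 (via fail)
pos 38 'a': at 1
pos 39 'b': at 0 (via fail)
pos 40 'a': at 1
pos 41 'c': at 4 (via fail)
pos 42 'a': at 5  emit P1@[41:42]
pos 43 'c': at 4 (via fail)
pos 44 'a': at 5  emit P1@[43:44]
pos 45 'a': at 2 (via fail)
pos 46 'c': at 4 (via fail)
pos 47 'e': at 0 (via fail)
pos 48 'd': at 0

Matches: [[4,0],[15,1],[17,1],[20,0],[22,1],[26,0],[28,1],[30,1],[33,0],[36,1],[42,1],[44,1]]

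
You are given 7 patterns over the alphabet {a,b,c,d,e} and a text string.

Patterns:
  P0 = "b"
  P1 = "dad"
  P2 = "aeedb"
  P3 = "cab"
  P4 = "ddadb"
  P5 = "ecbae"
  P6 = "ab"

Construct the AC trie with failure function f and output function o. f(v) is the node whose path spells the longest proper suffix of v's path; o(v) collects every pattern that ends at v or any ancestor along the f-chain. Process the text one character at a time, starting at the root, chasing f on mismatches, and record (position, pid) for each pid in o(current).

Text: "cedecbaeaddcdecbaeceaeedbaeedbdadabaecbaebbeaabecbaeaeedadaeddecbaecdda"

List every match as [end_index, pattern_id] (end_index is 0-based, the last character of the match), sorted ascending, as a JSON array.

Build:
Trie (insert patterns):
  0='ε' goto a→5 b→1 c→10 d→2 e→17
  1='b' goto ·  ←P0
  2='d' goto a→3 d→13
  3='da' goto d→4
  4='dad' goto ·  ←P1
  5='a' goto b→22 e→6
  6='ae' goto e→7
  7='aee' goto d→8
  8='aeed' goto b→9
  9='aeedb' goto ·  ←P2
  10='c' goto a→11
  11='ca' goto b→12
  12='cab' goto ·  ←P3
  13='dd' goto a→14
  14='dda' goto d→15
  15='ddad' goto b→16
  16='ddadb' goto ·  ←P4
  17='e' goto c→18
  18='ec' goto b→19
  19='ecb' goto a→20
  20='ecba' goto e→21
  21='ecbae' goto ·  ←P5
  22='ab' goto ·  ←P6

Failure links (BFS by depth):
  fail(1) 'b': from fail(0)=0 chase 'b': 0 ⇒ 0;  out={0}∪out(0)={0}
  fail(2) 'd': from fail(0)=0 chase 'd': 0 ⇒ 0;  out=∅∪out(0)=∅
  fail(5) 'a': from fail(0)=0 chase 'a': 0 ⇒ 0;  out=∅∪out(0)=∅
  fail(10) 'c': from fail(0)=0 chase 'c': 0 ⇒ 0;  out=∅∪out(0)=∅
  fail(17) 'e': from fail(0)=0 chase 'e': 0 ⇒ 0;  out=∅∪out(0)=∅
  fail(3) 'da': from fail(2)=0 chase 'a': 0 ⇒ 5;  out=∅∪out(5)=∅
  fail(6) 'ae': from fail(5)=0 chase 'e': 0 ⇒ 17;  out=∅∪out(17)=∅
  fail(11) 'ca': from fail(10)=0 chase 'a': 0 ⇒ 5;  out=∅∪out(5)=∅
  fail(13) 'dd': from fail(2)=0 chase 'd': 0 ⇒ 2;  out=∅∪out(2)=∅
  fail(18) 'ec': from fail(17)=0 chase 'c': 0 ⇒ 10;  out=∅∪out(10)=∅
  fail(22) 'ab': from fail(5)=0 chase 'b': 0 ⇒ 1;  out={6}∪out(1)={0,6}
  fail(4) 'dad': from fail(3)=5 chase 'd': 5→0 ⇒ 2;  out={1}∪out(2)={1}
  fail(7) 'aee': from fail(6)=17 chase 'e': 17→0 ⇒ 17;  out=∅∪out(17)=∅
  fail(12) 'cab': from fail(11)=5 chase 'b': 5 ⇒ 22;  out={3}∪out(22)={0,3,6}
  fail(14) 'dda': from fail(13)=2 chase 'a': 2 ⇒ 3;  out=∅∪out(3)=∅
  fail(19) 'ecb': from fail(18)=10 chase 'b': 10→0 ⇒ 1;  out=∅∪out(1)={0}
  fail(8) 'aeed': from fail(7)=17 chase 'd': 17→0 ⇒ 2;  out=∅∪out(2)=∅
  fail(15) 'ddad': from fail(14)=3 chase 'd': 3 ⇒ 4;  out=∅∪out(4)={1}
  fail(20) 'ecba': from fail(19)=1 chase 'a': 1→0 ⇒ 5;  out=∅∪out(5)=∅
  fail(9) 'aeedb': from fail(8)=2 chase 'b': 2→0 ⇒ 1;  out={2}∪out(1)={0,2}
  fail(16) 'ddadb': from fail(15)=4 chase 'b': 4→2→0 ⇒ 1;  out={4}∪out(1)={0,4}
  fail(21) 'ecbae': from fail(20)=5 chase 'e': 5 ⇒ 6;  out={5}∪out(6)={5}

Scan:
[0] read 'c'  n0⇒n10
[1] read 'e'  n10⇒n17 ·f
[2] read 'd'  n17⇒n2 ·f
[3] read 'e'  n2⇒n17 ·f
[4] read 'c'  n17⇒n18
[5] read 'b'  n18⇒n19  → match P0@[5:5]
[6] read 'a'  n19⇒n20
[7] read 'e'  n20⇒n21  → match P5@[3:7]
[8] read 'a'  n21⇒n5 ·f
[9] read 'd'  n5⇒n2 ·f
[10] read 'd'  n2⇒n13
[11] read 'c'  n13⇒n10 ·f
[12] read 'd'  n10⇒n2 ·f
[13] read 'e'  n2⇒n17 ·f
[14] read 'c'  n17⇒n18
[15] read 'b'  n18⇒n19  → match P0@[15:15]
[16] read 'a'  n19⇒n20
[17] read 'e'  n20⇒n21  → match P5@[13:17]
[18] read 'c'  n21⇒n18 ·f
[19] read 'e'  n18⇒n17 ·f
[20] read 'a'  n17⇒n5 ·f
[21] read 'e'  n5⇒n6
[22] read 'e'  n6⇒n7
[23] read 'd'  n7⇒n8
[24] read 'b'  n8⇒n9  → match P0@[24:24],P2@[20:24]
[25] read 'a'  n9⇒n5 ·f
[26] read 'e'  n5⇒n6
[27] read 'e'  n6⇒n7
[28] read 'd'  n7⇒n8
[29] read 'b'  n8⇒n9  → match P0@[29:29],P2@[25:29]
[30] read 'd'  n9⇒n2 ·f
[31] read 'a'  n2⇒n3
[32] read 'd'  n3⇒n4  → match P1@[30:32]
[33] read 'a'  n4⇒n3 ·f
[34] read 'b'  n3⇒n22 ·f  → match P0@[34:34],P6@[33:34]
[35] read 'a'  n22⇒n5 ·f
[36] read 'e'  n5⇒n6
[37] read 'c'  n6⇒n18 ·f
[38] read 'b'  n18⇒n19  → match P0@[38:38]
[39] read 'a'  n19⇒n20
[40] read 'e'  n20⇒n21  → match P5@[36:40]
[41] read 'b'  n21⇒n1 ·f  → match P0@[41:41]
[42] read 'b'  n1⇒n1 ·f  → match P0@[42:42]
[43] read 'e'  n1⇒n17 ·f
[44] read 'a'  n17⇒n5 ·f
[45] read 'a'  n5⇒n5 ·f
[46] read 'b'  n5⇒n22  → match P0@[46:46],P6@[45:46]
[47] read 'e'  n22⇒n17 ·f
[48] read 'c'  n17⇒n18
[49] read 'b'  n18⇒n19  → match P0@[49:49]
[50] read 'a'  n19⇒n20
[51] read 'e'  n20⇒n21  → match P5@[47:51]
[52] read 'a'  n21⇒n5 ·f
[53] read 'e'  n5⇒n6
[54] read 'e'  n6⇒n7
[55] read 'd'  n7⇒n8
[56] read 'a'  n8⇒n3 ·f
[57] read 'd'  n3⇒n4  → match P1@[55:57]
[58] read 'a'  n4⇒n3 ·f
[59] read 'e'  n3⇒n6 ·f
[60] read 'd'  n6⇒n2 ·f
[61] read 'd'  n2⇒n13
[62] read 'e'  n13⇒n17 ·f
[63] read 'c'  n17⇒n18
[64] read 'b'  n18⇒n19  → match P0@[64:64]
[65] read 'a'  n19⇒n20
[66] read 'e'  n20⇒n21  → match P5@[62:66]
[67] read 'c'  n21⇒n18 ·f
[68] read 'd'  n18⇒n2 ·f
[69] read 'd'  n2⇒n13
[70] read 'a'  n13⇒n14

Matches: [[5,0],[7,5],[15,0],[17,5],[24,0],[24,2],[29,0],[29,2],[32,1],[34,0],[34,6],[38,0],[40,5],[41,0],[42,0],[46,0],[46,6],[49,0],[51,5],[57,1],[64,0],[66,5]]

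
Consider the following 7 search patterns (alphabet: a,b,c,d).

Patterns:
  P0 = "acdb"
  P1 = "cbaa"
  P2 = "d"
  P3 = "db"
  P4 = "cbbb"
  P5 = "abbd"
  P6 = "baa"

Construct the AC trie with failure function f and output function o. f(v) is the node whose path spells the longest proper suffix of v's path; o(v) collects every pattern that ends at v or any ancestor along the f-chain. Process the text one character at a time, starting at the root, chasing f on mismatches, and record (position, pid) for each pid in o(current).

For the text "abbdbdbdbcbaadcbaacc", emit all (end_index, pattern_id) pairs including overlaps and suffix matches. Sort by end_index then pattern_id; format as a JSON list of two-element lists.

Construct AC machine:
Trie (insert patterns):
  0='ε' goto a→1 b→16 c→5 d→9
  1='a' goto b→13 c→2
  2='ac' goto d→3
  3='acd' goto b→4
  4='acdb' goto ·  [P0 ends]
  5='c' goto b→6
  6='cb' goto a→7 b→11
  7='cba' goto a→8
  8='cbaa' goto ·  [P1 ends]
  9='d' goto b→10  [P2 ends]
  10='db' goto ·  [P3 ends]
  11='cbb' goto b→12
  12='cbbb' goto ·  [P4 ends]
  13='ab' goto b→14
  14='abb' goto d→15
  15='abbd' goto ·  [P5 ends]
  16='b' goto a→17
  17='ba' goto a→18
  18='baa' goto ·  [P6 ends]

BFS fail/out derivation:
  n1('a'): parent n0 fail=0; on 'a' 0 → fail=0;  out ∅∪∅=∅
  n5('c'): parent n0 fail=0; on 'c' 0 → fail=0;  out ∅∪∅=∅
  n9('d'): parent n0 fail=0; on 'd' 0 → fail=0;  out {2}∪∅={2}
  n16('b'): parent n0 fail=0; on 'b' 0 → fail=0;  out ∅∪∅=∅
  n2('ac'): parent n1 fail=0; on 'c' 0 → fail=5;  out ∅∪∅=∅
  n6('cb'): parent n5 fail=0; on 'b' 0 → fail=16;  out ∅∪∅=∅
  n10('db'): parent n9 fail=0; on 'b' 0 → fail=16;  out {3}∪∅={3}
  n13('ab'): parent n1 fail=0; on 'b' 0 → fail=16;  out ∅∪∅=∅
  n17('ba'): parent n16 fail=0; on 'a' 0 → fail=1;  out ∅∪∅=∅
  n3('acd'): parent n2 fail=5; on 'd' 5→0 → fail=9;  out ∅∪{2}={2}
  n7('cba'): parent n6 fail=16; on 'a' 16 → fail=17;  out ∅∪∅=∅
  n11('cbb'): parent n6 fail=16; on 'b' 16→0 → fail=16;  out ∅∪∅=∅
  n14('abb'): parent n13 fail=16; on 'b' 16→0 → fail=16;  out ∅∪∅=∅
  n18('baa'): parent n17 fail=1; on 'a' 1→0 → fail=1;  out {6}∪∅={6}
  n4('acdb'): parent n3 fail=9; on 'b' 9 → fail=10;  out {0}∪{3}={0,3}
  n8('cbaa'): parent n7 fail=17; on 'a' 17 → fail=18;  out {1}∪{6}={1,6}
  n12('cbbb'): parent n11 fail=16; on 'b' 16→0 → fail=16;  out {4}∪∅={4}
  n15('abbd'): parent n14 fail=16; on 'd' 16→0 → fail=9;  out {5}∪{2}={2,5}

Text stream:
i=0 'a': node 0→1
i=1 'b': node 1→13
i=2 'b': node 13→14
i=3 'd': node 14→15  emit P2@[3:3],P5@[0:3]
i=4 'b': node 15→10 (fail-walked)  emit P3@[3:4]
i=5 'd': node 10→9 (fail-walked)  emit P2@[5:5]
i=6 'b': node 9→10  emit P3@[5:6]
i=7 'd': node 10→9 (fail-walked)  emit P2@[7:7]
i=8 'b': node 9→10  emit P3@[7:8]
i=9 'c': node 10→5 (fail-walked)
i=10 'b': node 5→6
i=11 'a': node 6→7
i=12 'a': node 7→8  emit P1@[9:12],P6@[10:12]
i=13 'd': node 8→9 (fail-walked)  emit P2@[13:13]
i=14 'c': node 9→5 (fail-walked)
i=15 'b': node 5→6
i=16 'a': node 6→7
i=17 'a': node 7→8  emit P1@[14:17],P6@[15:17]
i=18 'c': node 8→2 (fail-walked)
i=19 'c': node 2→5 (fail-walked)

Matches: [[3,2],[3,5],[4,3],[5,2],[6,3],[7,2],[8,3],[12,1],[12,6],[13,2],[17,1],[17,6]]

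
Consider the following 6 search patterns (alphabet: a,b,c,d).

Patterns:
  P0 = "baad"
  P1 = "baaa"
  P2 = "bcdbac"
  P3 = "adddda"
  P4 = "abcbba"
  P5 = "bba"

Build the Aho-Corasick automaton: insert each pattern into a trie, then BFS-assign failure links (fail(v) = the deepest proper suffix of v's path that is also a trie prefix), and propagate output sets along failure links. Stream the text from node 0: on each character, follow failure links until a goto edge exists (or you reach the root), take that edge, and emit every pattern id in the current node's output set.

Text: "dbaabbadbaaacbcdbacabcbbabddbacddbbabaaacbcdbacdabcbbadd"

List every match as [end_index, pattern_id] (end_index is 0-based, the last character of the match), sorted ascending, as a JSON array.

Build automaton:
Trie (insert patterns):
  n0 'ε': a→11 b→1
  n1 'b': a→2 b→22 c→6
  n2 'ba': a→3
  n3 'baa': a→5 d→4
  n4 'baad': ·  ←P0
  n5 'baaa': ·  ←P1
  n6 'bc': d→7
  n7 'bcd': b→8
  n8 'bcdb': a→9
  n9 'bcdba': c→10
  n10 'bcdbac': ·  ←P2
  n11 'a': b→17 d→12
  n12 'ad': d→13
  n13 'add': d→14
  n14 'addd': d→15
  n15 'adddd': a→16
  n16 'adddda': ·  ←P3
  n17 'ab': c→18
  n18 'abc': b→19
  n19 'abcb': b→20
  n20 'abcbb': a→21
  n21 'abcbba': ·  ←P4
  n22 'bb': a→23
  n23 'bba': ·  ←P5

Failure links (BFS by depth):
  fail(1) 'b': from fail(0)=0 chase 'b': 0 ⇒ 0;  out=∅∪out(0)=∅
  fail(11) 'a': from fail(0)=0 chase 'a': 0 ⇒ 0;  out=∅∪out(0)=∅
  fail(2) 'ba': from fail(1)=0 chase 'a': 0 ⇒ 11;  out=∅∪out(11)=∅
  fail(6) 'bc': from fail(1)=0 chase 'c': 0 ⇒ 0;  out=∅∪out(0)=∅
  fail(12) 'ad': from fail(11)=0 chase 'd': 0 ⇒ 0;  out=∅∪out(0)=∅
  fail(17) 'ab': from fail(11)=0 chase 'b': 0 ⇒ 1;  out=∅∪out(1)=∅
  fail(22) 'bb': from fail(1)=0 chase 'b': 0 ⇒ 1;  out=∅∪out(1)=∅
  fail(3) 'baa': from fail(2)=11 chase 'a': 11→0 ⇒ 11;  out=∅∪out(11)=∅
  fail(7) 'bcd': from fail(6)=0 chase 'd': 0 ⇒ 0;  out=∅∪out(0)=∅
  fail(13) 'add': from fail(12)=0 chase 'd': 0 ⇒ 0;  out=∅∪out(0)=∅
  fail(18) 'abc': from fail(17)=1 chase 'c': 1 ⇒ 6;  out=∅∪out(6)=∅
  fail(23) 'bba': from fail(22)=1 chase 'a': 1 ⇒ 2;  out={5}∪out(2)={5}
  fail(4) 'baad': from fail(3)=11 chase 'd': 11 ⇒ 12;  out={0}∪out(12)={0}
  fail(5) 'baaa': from fail(3)=11 chase 'a': 11→0 ⇒ 11;  out={1}∪out(11)={1}
  fail(8) 'bcdb': from fail(7)=0 chase 'b': 0 ⇒ 1;  out=∅∪out(1)=∅
  fail(14) 'addd': from fail(13)=0 chase 'd': 0 ⇒ 0;  out=∅∪out(0)=∅
  fail(19) 'abcb': from fail(18)=6 chase 'b': 6→0 ⇒ 1;  out=∅∪out(1)=∅
  fail(9) 'bcdba': from fail(8)=1 chase 'a': 1 ⇒ 2;  out=∅∪out(2)=∅
  fail(15) 'adddd': from fail(14)=0 chase 'd': 0 ⇒ 0;  out=∅∪out(0)=∅
  fail(20) 'abcbb': from fail(19)=1 chase 'b': 1 ⇒ 22;  out=∅∪out(22)=∅
  fail(10) 'bcdbac': from fail(9)=2 chase 'c': 2→11→0 ⇒ 0;  out={2}∪out(0)={2}
  fail(16) 'adddda': from fail(15)=0 chase 'a': 0 ⇒ 11;  out={3}∪out(11)={3}
  fail(21) 'abcbba': from fail(20)=22 chase 'a': 22 ⇒ 23;  out={4}∪out(23)={4,5}

Text stream:
[0] read 'd'  n0⇒n0
[1] read 'b'  n0⇒n1
[2] read 'a'  n1⇒n2
[3] read 'a'  n2⇒n3
[4] read 'b'  n3⇒n17 (via fail)
[5] read 'b'  n17⇒n22 (via fail)
[6] read 'a'  n22⇒n23  ** P5@[4:6]
[7] read 'd'  n23⇒n12 (via fail)
[8] read 'b'  n12⇒n1 (via fail)
[9] read 'a'  n1⇒n2
[10] read 'a'  n2⇒n3
[11] read 'a'  n3⇒n5  ** P1@[8:11]
[12] read 'c'  n5⇒n0 (via fail)
[13] read 'b'  n0⇒n1
[14] read 'c'  n1⇒n6
[15] read 'd'  n6⇒n7
[16] read 'b'  n7⇒n8
[17] read 'a'  n8⇒n9
[18] read 'c'  n9⇒n10  ** P2@[13:18]
[19] read 'a'  n10⇒n11 (via fail)
[20] read 'b'  n11⇒n17
[21] read 'c'  n17⇒n18
[22] read 'b'  n18⇒n19
[23] read 'b'  n19⇒n20
[24] read 'a'  n20⇒n21  ** P4@[19:24],P5@[22:24]
[25] read 'b'  n21⇒n17 (via fail)
[26] read 'd'  n17⇒n0 (via fail)
[27] read 'd'  n0⇒n0
[28] read 'b'  n0⇒n1
[29] read 'a'  n1⇒n2
[30] read 'c'  n2⇒n0 (via fail)
[31] read 'd'  n0⇒n0
[32] read 'd'  n0⇒n0
[33] read 'b'  n0⇒n1
[34] read 'b'  n1⇒n22
[35] read 'a'  n22⇒n23  ** P5@[33:35]
[36] read 'b'  n23⇒n17 (via fail)
[37] read 'a'  n17⇒n2 (via fail)
[38] read 'a'  n2⇒n3
[39] read 'a'  n3⇒n5  ** P1@[36:39]
[40] read 'c'  n5⇒n0 (via fail)
[41] read 'b'  n0⇒n1
[42] read 'c'  n1⇒n6
[43] read 'd'  n6⇒n7
[44] read 'b'  n7⇒n8
[45] read 'a'  n8⇒n9
[46] read 'c'  n9⇒n10  ** P2@[41:46]
[47] read 'd'  n10⇒n0 (via fail)
[48] read 'a'  n0⇒n11
[49] read 'b'  n11⇒n17
[50] read 'c'  n17⇒n18
[51] read 'b'  n18⇒n19
[52] read 'b'  n19⇒n20
[53] read 'a'  n20⇒n21  ** P4@[48:53],P5@[51:53]
[54] read 'd'  n21⇒n12 (via fail)
[55] read 'd'  n12⇒n13

All matches (sorted): [[6,5],[11,1],[18,2],[24,4],[24,5],[35,5],[39,1],[46,2],[53,4],[53,5]]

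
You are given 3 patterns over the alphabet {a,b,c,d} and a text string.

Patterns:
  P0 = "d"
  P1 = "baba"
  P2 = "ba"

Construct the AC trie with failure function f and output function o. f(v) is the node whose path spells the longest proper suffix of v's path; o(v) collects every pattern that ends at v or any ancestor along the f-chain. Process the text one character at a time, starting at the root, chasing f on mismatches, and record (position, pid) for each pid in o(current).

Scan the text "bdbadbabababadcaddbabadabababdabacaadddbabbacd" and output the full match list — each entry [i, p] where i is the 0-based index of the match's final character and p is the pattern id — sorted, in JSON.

Build:
Trie (insert patterns):
  n0 'ε': b→2 d→1
  n1 'd': ·  ←P0
  n2 'b': a→3
  n3 'ba': b→4  ←P2
  n4 'bab': a→5
  n5 'baba': ·  ←P1

Failure links (BFS by depth):
  fail(1) 'd': from fail(0)=0 chase 'd': 0 ⇒ 0;  out={0}∪out(0)={0}
  fail(2) 'b': from fail(0)=0 chase 'b': 0 ⇒ 0;  out=∅∪out(0)=∅
  fail(3) 'ba': from fail(2)=0 chase 'a': 0 ⇒ 0;  out={2}∪out(0)={2}
  fail(4) 'bab': from fail(3)=0 chase 'b': 0 ⇒ 2;  out=∅∪out(2)=∅
  fail(5) 'baba': from fail(4)=2 chase 'a': 2 ⇒ 3;  out={1}∪out(3)={1,2}

Run:
pos 0 'b': at 2
pos 1 'd': at 1 (fail-walked)  → match P0@[1:1]
pos 2 'b': at 2 (fail-walked)
pos 3 'a': at 3  → match P2@[2:3]
pos 4 'd': at 1 (fail-walked)  → match P0@[4:4]
pos 5 'b': at 2 (fail-walked)
pos 6 'a': at 3  → match P2@[5:6]
pos 7 'b': at 4
pos 8 'a': at 5  → match P1@[5:8],P2@[7:8]
pos 9 'b': at 4 (fail-walked)
pos 10 'a': at 5  → match P1@[7:10],P2@[9:10]
pos 11 'b': at 4 (fail-walked)
pos 12 'a': at 5  → match P1@[9:12],P2@[11:12]
pos 13 'd': at 1 (fail-walked)  → match P0@[13:13]
pos 14 'c': at 0 (fail-walked)
pos 15 'a': at 0
pos 16 'd': at 1  → match P0@[16:16]
pos 17 'd': at 1 (fail-walked)  → match P0@[17:17]
pos 18 'b': at 2 (fail-walked)
pos 19 'a': at 3  → match P2@[18:19]
pos 20 'b': at 4
pos 21 'a': at 5  → match P1@[18:21],P2@[20:21]
pos 22 'd': at 1 (fail-walked)  → match P0@[22:22]
pos 23 'a': at 0 (fail-walked)
pos 24 'b': at 2
pos 25 'a': at 3  → match P2@[24:25]
pos 26 'b': at 4
pos 27 'a': at 5  → match P1@[24:27],P2@[26:27]
pos 28 'b': at 4 (fail-walked)
pos 29 'd': at 1 (fail-walked)  → match P0@[29:29]
pos 30 'a': at 0 (fail-walked)
pos 31 'b': at 2
pos 32 'a': at 3  → match P2@[31:32]
pos 33 'c': at 0 (fail-walked)
pos 34 'a': at 0
pos 35 'a': at 0
pos 36 'd': at 1  → match P0@[36:36]
pos 37 'd': at 1 (fail-walked)  → match P0@[37:37]
pos 38 'd': at 1 (fail-walked)  → match P0@[38:38]
pos 39 'b': at 2 (fail-walked)
pos 40 'a': at 3  → match P2@[39:40]
pos 41 'b': at 4
pos 42 'b': at 2 (fail-walked)
pos 43 'a': at 3  → match P2@[42:43]
pos 44 'c': at 0 (fail-walked)
pos 45 'd': at 1  → match P0@[45:45]

Result: [[1,0],[3,2],[4,0],[6,2],[8,1],[8,2],[10,1],[10,2],[12,1],[12,2],[13,0],[16,0],[17,0],[19,2],[21,1],[21,2],[22,0],[25,2],[27,1],[27,2],[29,0],[32,2],[36,0],[37,0],[38,0],[40,2],[43,2],[45,0]]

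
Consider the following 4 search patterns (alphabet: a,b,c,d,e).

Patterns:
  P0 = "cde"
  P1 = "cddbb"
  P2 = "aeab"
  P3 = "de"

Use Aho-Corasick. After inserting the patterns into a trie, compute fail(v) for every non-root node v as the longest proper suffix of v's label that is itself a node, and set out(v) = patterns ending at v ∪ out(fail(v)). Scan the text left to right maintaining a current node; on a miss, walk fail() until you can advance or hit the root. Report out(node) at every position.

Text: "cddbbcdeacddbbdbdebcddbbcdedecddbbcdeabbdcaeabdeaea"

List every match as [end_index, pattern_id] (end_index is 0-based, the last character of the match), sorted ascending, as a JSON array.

Construct AC machine:
Trie (insert patterns):
  n0 'ε': a→7 c→1 d→11
  n1 'c': d→2
  n2 'cd': d→4 e→3
  n3 'cde': ·  [P0 ends]
  n4 'cdd': b→5
  n5 'cddb': b→6
  n6 'cddbb': ·  [P1 ends]
  n7 'a': e→8
  n8 'ae': a→9
  n9 'aea': b→10
  n10 'aeab': ·  [P2 ends]
  n11 'd': e→12
  n12 'de': ·  [P3 ends]

BFS fail/out derivation:
  n1('c'): parent n0 fail=0; on 'c' 0 → fail=0;  out ∅∪∅=∅
  n7('a'): parent n0 fail=0; on 'a' 0 → fail=0;  out ∅∪∅=∅
  n11('d'): parent n0 fail=0; on 'd' 0 → fail=0;  out ∅∪∅=∅
  n2('cd'): parent n1 fail=0; on 'd' 0 → fail=11;  out ∅∪∅=∅
  n8('ae'): parent n7 fail=0; on 'e' 0 → fail=0;  out ∅∪∅=∅
  n12('de'): parent n11 fail=0; on 'e' 0 → fail=0;  out {3}∪∅={3}
  n3('cde'): parent n2 fail=11; on 'e' 11 → fail=12;  out {0}∪{3}={0,3}
  n4('cdd'): parent n2 fail=11; on 'd' 11→0 → fail=11;  out ∅∪∅=∅
  n9('aea'): parent n8 fail=0; on 'a' 0 → fail=7;  out ∅∪∅=∅
  n5('cddb'): parent n4 fail=11; on 'b' 11→0 → fail=0;  out ∅∪∅=∅
  n10('aeab'): parent n9 fail=7; on 'b' 7→0 → fail=0;  out {2}∪∅={2}
  n6('cddbb'): parent n5 fail=0; on 'b' 0 → fail=0;  out {1}∪∅={1}

Text stream:
i=0 'c': node 0→1
i=1 'd': node 1→2
i=2 'd': node 2→4
i=3 'b': node 4→5
i=4 'b': node 5→6  → match P1@[0:4]
i=5 'c': node 6→1 (via fail)
i=6 'd': node 1→2
i=7 'e': node 2→3  → match P0@[5:7],P3@[6:7]
i=8 'a': node 3→7 (via fail)
i=9 'c': node 7→1 (via fail)
i=10 'd': node 1→2
i=11 'd': node 2→4
i=12 'b': node 4→5
i=13 'b': node 5→6  → match P1@[9:13]
i=14 'd': node 6→11 (via fail)
i=15 'b': node 11→0 (via fail)
i=16 'd': node 0→11
i=17 'e': node 11→12  → match P3@[16:17]
i=18 'b': node 12→0 (via fail)
i=19 'c': node 0→1
i=20 'd': node 1→2
i=21 'd': node 2→4
i=22 'b': node 4→5
i=23 'b': node 5→6  → match P1@[19:23]
i=24 'c': node 6→1 (via fail)
i=25 'd': node 1→2
i=26 'e': node 2→3  → match P0@[24:26],P3@[25:26]
i=27 'd': node 3→11 (via fail)
i=28 'e': node 11→12  → match P3@[27:28]
i=29 'c': node 12→1 (via fail)
i=30 'd': node 1→2
i=31 'd': node 2→4
i=32 'b': node 4→5
i=33 'b': node 5→6  → match P1@[29:33]
i=34 'c': node 6→1 (via fail)
i=35 'd': node 1→2
i=36 'e': node 2→3  → match P0@[34:36],P3@[35:36]
i=37 'a': node 3→7 (via fail)
i=38 'b': node 7→0 (via fail)
i=39 'b': node 0→0
i=40 'd': node 0→11
i=41 'c': node 11→1 (via fail)
i=42 'a': node 1→7 (via fail)
i=43 'e': node 7→8
i=44 'a': node 8→9
i=45 'b': node 9→10  → match P2@[42:45]
i=46 'd': node 10→11 (via fail)
i=47 'e': node 11→12  → match P3@[46:47]
i=48 'a': node 12→7 (via fail)
i=49 'e': node 7→8
i=50 'a': node 8→9

Result: [[4,1],[7,0],[7,3],[13,1],[17,3],[23,1],[26,0],[26,3],[28,3],[33,1],[36,0],[36,3],[45,2],[47,3]]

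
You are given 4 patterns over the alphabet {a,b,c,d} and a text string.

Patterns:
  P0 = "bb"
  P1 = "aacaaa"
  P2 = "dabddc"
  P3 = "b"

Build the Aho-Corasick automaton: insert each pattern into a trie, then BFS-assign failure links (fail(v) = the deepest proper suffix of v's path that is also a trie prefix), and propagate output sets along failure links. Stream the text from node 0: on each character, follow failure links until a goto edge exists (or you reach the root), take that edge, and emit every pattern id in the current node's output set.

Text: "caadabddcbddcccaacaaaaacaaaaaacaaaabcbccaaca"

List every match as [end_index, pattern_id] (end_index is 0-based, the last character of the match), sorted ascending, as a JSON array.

Build automaton:
Trie (insert patterns):
  0='ε' goto a→3 b→1 d→9
  1='b' goto b→2  ←P3
  2='bb' goto ·  ←P0
  3='a' goto a→4
  4='aa' goto c→5
  5='aac' goto a→6
  6='aaca' goto a→7
  7='aacaa' goto a→8
  8='aacaaa' goto ·  ←P1
  9='d' goto a→10
  10='da' goto b→11
  11='dab' goto d→12
  12='dabd' goto d→13
  13='dabdd' goto c→14
  14='dabddc' goto ·  ←P2

BFS fail/out derivation:
  n1('b'): parent n0 fail=0; on 'b' 0 → fail=0;  out {3}∪∅={3}
  n3('a'): parent n0 fail=0; on 'a' 0 → fail=0;  out ∅∪∅=∅
  n9('d'): parent n0 fail=0; on 'd' 0 → fail=0;  out ∅∪∅=∅
  n2('bb'): parent n1 fail=0; on 'b' 0 → fail=1;  out {0}∪{3}={0,3}
  n4('aa'): parent n3 fail=0; on 'a' 0 → fail=3;  out ∅∪∅=∅
  n10('da'): parent n9 fail=0; on 'a' 0 → fail=3;  out ∅∪∅=∅
  n5('aac'): parent n4 fail=3; on 'c' 3→0 → fail=0;  out ∅∪∅=∅
  n11('dab'): parent n10 fail=3; on 'b' 3→0 → fail=1;  out ∅∪{3}={3}
  n6('aaca'): parent n5 fail=0; on 'a' 0 → fail=3;  out ∅∪∅=∅
  n12('dabd'): parent n11 fail=1; on 'd' 1→0 → fail=9;  out ∅∪∅=∅
  n7('aacaa'): parent n6 fail=3; on 'a' 3 → fail=4;  out ∅∪∅=∅
  n13('dabdd'): parent n12 fail=9; on 'd' 9→0 → fail=9;  out ∅∪∅=∅
  n8('aacaaa'): parent n7 fail=4; on 'a' 4→3 → fail=4;  out {1}∪∅={1}
  n14('dabddc'): parent n13 fail=9; on 'c' 9→0 → fail=0;  out {2}∪∅={2}

Text stream:
i=0 'c': node 0→0
i=1 'a': node 0→3
i=2 'a': node 3→4
i=3 'd': node 4→9 (via fail)
i=4 'a': node 9→10
i=5 'b': node 10→11  ** P3@[5:5]
i=6 'd': node 11→12
i=7 'd': node 12→13
i=8 'c': node 13→14  ** P2@[3:8]
i=9 'b': node 14→1 (via fail)  ** P3@[9:9]
i=10 'd': node 1→9 (via fail)
i=11 'd': node 9→9 (via fail)
i=12 'c': node 9→0 (via fail)
i=13 'c': node 0→0
i=14 'c': node 0→0
i=15 'a': node 0→3
i=16 'a': node 3→4
i=17 'c': node 4→5
i=18 'a': node 5→6
i=19 'a': node 6→7
i=20 'a': node 7→8  ** P1@[15:20]
i=21 'a': node 8→4 (via fail)
i=22 'a': node 4→4 (via fail)
i=23 'c': node 4→5
i=24 'a': node 5→6
i=25 'a': node 6→7
i=26 'a': node 7→8  ** P1@[21:26]
i=27 'a': node 8→4 (via fail)
i=28 'a': node 4→4 (via fail)
i=29 'a': node 4→4 (via fail)
i=30 'c': node 4→5
i=31 'a': node 5→6
i=32 'a': node 6→7
i=33 'a': node 7→8  ** P1@[28:33]
i=34 'a': node 8→4 (via fail)
i=35 'b': node 4→1 (via fail)  ** P3@[35:35]
i=36 'c': node 1→0 (via fail)
i=37 'b': node 0→1  ** P3@[37:37]
i=38 'c': node 1→0 (via fail)
i=39 'c': node 0→0
i=40 'a': node 0→3
i=41 'a': node 3→4
i=42 'c': node 4→5
i=43 'a': node 5→6

Result: [[5,3],[8,2],[9,3],[20,1],[26,1],[33,1],[35,3],[37,3]]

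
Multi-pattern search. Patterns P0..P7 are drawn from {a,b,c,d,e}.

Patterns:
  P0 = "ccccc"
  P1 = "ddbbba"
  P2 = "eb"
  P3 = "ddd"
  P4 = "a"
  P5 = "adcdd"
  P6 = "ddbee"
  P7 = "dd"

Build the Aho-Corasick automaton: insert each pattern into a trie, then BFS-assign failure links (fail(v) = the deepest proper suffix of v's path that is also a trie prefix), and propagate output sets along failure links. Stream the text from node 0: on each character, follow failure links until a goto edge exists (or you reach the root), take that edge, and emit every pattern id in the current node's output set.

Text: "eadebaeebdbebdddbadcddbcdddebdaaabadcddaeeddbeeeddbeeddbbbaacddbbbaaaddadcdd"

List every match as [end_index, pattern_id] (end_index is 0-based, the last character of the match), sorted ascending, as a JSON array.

Construct AC machine:
Trie nodes:
  n0 'ε': a→15 c→1 d→6 e→12
  n1 'c': c→2
  n2 'cc': c→3
  n3 'ccc': c→4
  n4 'cccc': c→5
  n5 'ccccc': ·  [P0 ends]
  n6 'd': d→7
  n7 'dd': b→8 d→14  [P7 ends]
  n8 'ddb': b→9 e→20
  n9 'ddbb': b→10
  n10 'ddbbb': a→11
  n11 'ddbbba': ·  [P1 ends]
  n12 'e': b→13
  n13 'eb': ·  [P2 ends]
  n14 'ddd': ·  [P3 ends]
  n15 'a': d→16  [P4 ends]
  n16 'ad': c→17
  n17 'adc': d→18
  n18 'adcd': d→19
  n19 'adcdd': ·  [P5 ends]
  n20 'ddbe': e→21
  n21 'ddbee': ·  [P6 ends]

BFS fail/out derivation:
  fail(1) 'c': from fail(0)=0 chase 'c': 0 ⇒ 0;  out=∅∪out(0)=∅
  fail(6) 'd': from fail(0)=0 chase 'd': 0 ⇒ 0;  out=∅∪out(0)=∅
  fail(12) 'e': from fail(0)=0 chase 'e': 0 ⇒ 0;  out=∅∪out(0)=∅
  fail(15) 'a': from fail(0)=0 chase 'a': 0 ⇒ 0;  out={4}∪out(0)={4}
  fail(2) 'cc': from fail(1)=0 chase 'c': 0 ⇒ 1;  out=∅∪out(1)=∅
  fail(7) 'dd': from fail(6)=0 chase 'd': 0 ⇒ 6;  out={7}∪out(6)={7}
  fail(13) 'eb': from fail(12)=0 chase 'b': 0 ⇒ 0;  out={2}∪out(0)={2}
  fail(16) 'ad': from fail(15)=0 chase 'd': 0 ⇒ 6;  out=∅∪out(6)=∅
  fail(3) 'ccc': from fail(2)=1 chase 'c': 1 ⇒ 2;  out=∅∪out(2)=∅
  fail(8) 'ddb': from fail(7)=6 chase 'b': 6→0 ⇒ 0;  out=∅∪out(0)=∅
  fail(14) 'ddd': from fail(7)=6 chase 'd': 6 ⇒ 7;  out={3}∪out(7)={3,7}
  fail(17) 'adc': from fail(16)=6 chase 'c': 6→0 ⇒ 1;  out=∅∪out(1)=∅
  fail(4) 'cccc': from fail(3)=2 chase 'c': 2 ⇒ 3;  out=∅∪out(3)=∅
  fail(9) 'ddbb': from fail(8)=0 chase 'b': 0 ⇒ 0;  out=∅∪out(0)=∅
  fail(18) 'adcd': from fail(17)=1 chase 'd': 1→0 ⇒ 6;  out=∅∪out(6)=∅
  fail(20) 'ddbe': from fail(8)=0 chase 'e': 0 ⇒ 12;  out=∅∪out(12)=∅
  fail(5) 'ccccc': from fail(4)=3 chase 'c': 3 ⇒ 4;  out={0}∪out(4)={0}
  fail(10) 'ddbbb': from fail(9)=0 chase 'b': 0 ⇒ 0;  out=∅∪out(0)=∅
  fail(19) 'adcdd': from fail(18)=6 chase 'd': 6 ⇒ 7;  out={5}∪out(7)={5,7}
  fail(21) 'ddbee': from fail(20)=12 chase 'e': 12→0 ⇒ 12;  out={6}∪out(12)={6}
  fail(11) 'ddbbba': from fail(10)=0 chase 'a': 0 ⇒ 15;  out={1}∪out(15)={1,4}

Run:
pos 0 'e': at 12
pos 1 'a': at 15 (fail-walked)  emit P4@[1:1]
pos 2 'd': at 16
pos 3 'e': at 12 (fail-walked)
pos 4 'b': at 13  emit P2@[3:4]
pos 5 'a': at 15 (fail-walked)  emit P4@[5:5]
pos 6 'e': at 12 (fail-walked)
pos 7 'e': at 12 (fail-walked)
pos 8 'b': at 13  emit P2@[7:8]
pos 9 'd': at 6 (fail-walked)
pos 10 'b': at 0 (fail-walked)
pos 11 'e': at 12
pos 12 'b': at 13  emit P2@[11:12]
pos 13 'd': at 6 (fail-walked)
pos 14 'd': at 7  emit P7@[13:14]
pos 15 'd': at 14  emit P3@[13:15],P7@[14:15]
pos 16 'b': at 8 (fail-walked)
pos 17 'a': at 15 (fail-walked)  emit P4@[17:17]
pos 18 'd': at 16
pos 19 'c': at 17
pos 20 'd': at 18
pos 21 'd': at 19  emit P5@[17:21],P7@[20:21]
pos 22 'b': at 8 (fail-walked)
pos 23 'c': at 1 (fail-walked)
pos 24 'd': at 6 (fail-walked)
pos 25 'd': at 7  emit P7@[24:25]
pos 26 'd': at 14  emit P3@[24:26],P7@[25:26]
pos 27 'e': at 12 (fail-walked)
pos 28 'b': at 13  emit P2@[27:28]
pos 29 'd': at 6 (fail-walked)
pos 30 'a': at 15 (fail-walked)  emit P4@[30:30]
pos 31 'a': at 15 (fail-walked)  emit P4@[31:31]
pos 32 'a': at 15 (fail-walked)  emit P4@[32:32]
pos 33 'b': at 0 (fail-walked)
pos 34 'a': at 15  emit P4@[34:34]
pos 35 'd': at 16
pos 36 'c': at 17
pos 37 'd': at 18
pos 38 'd': at 19  emit P5@[34:38],P7@[37:38]
pos 39 'a': at 15 (fail-walked)  emit P4@[39:39]
pos 40 'e': at 12 (fail-walked)
pos 41 'e': at 12 (fail-walked)
pos 42 'd': at 6 (fail-walked)
pos 43 'd': at 7  emit P7@[42:43]
pos 44 'b': at 8
pos 45 'e': at 20
pos 46 'e': at 21  emit P6@[42:46]
pos 47 'e': at 12 (fail-walked)
pos 48 'd': at 6 (fail-walked)
pos 49 'd': at 7  emit P7@[48:49]
pos 50 'b': at 8
pos 51 'e': at 20
pos 52 'e': at 21  emit P6@[48:52]
pos 53 'd': at 6 (fail-walked)
pos 54 'd': at 7  emit P7@[53:54]
pos 55 'b': at 8
pos 56 'b': at 9
pos 57 'b': at 10
pos 58 'a': at 11  emit P1@[53:58],P4@[58:58]
pos 59 'a': at 15 (fail-walked)  emit P4@[59:59]
pos 60 'c': at 1 (fail-walked)
pos 61 'd': at 6 (fail-walked)
pos 62 'd': at 7  emit P7@[61:62]
pos 63 'b': at 8
pos 64 'b': at 9
pos 65 'b': at 10
pos 66 'a': at 11  emit P1@[61:66],P4@[66:66]
pos 67 'a': at 15 (fail-walked)  emit P4@[67:67]
pos 68 'a': at 15 (fail-walked)  emit P4@[68:68]
pos 69 'd': at 16
pos 70 'd': at 7 (fail-walked)  emit P7@[69:70]
pos 71 'a': at 15 (fail-walked)  emit P4@[71:71]
pos 72 'd': at 16
pos 73 'c': at 17
pos 74 'd': at 18
pos 75 'd': at 19  emit P5@[71:75],P7@[74:75]

Matches: [[1,4],[4,2],[5,4],[8,2],[12,2],[14,7],[15,3],[15,7],[17,4],[21,5],[21,7],[25,7],[26,3],[26,7],[28,2],[30,4],[31,4],[32,4],[34,4],[38,5],[38,7],[39,4],[43,7],[46,6],[49,7],[52,6],[54,7],[58,1],[58,4],[59,4],[62,7],[66,1],[66,4],[67,4],[68,4],[70,7],[71,4],[75,5],[75,7]]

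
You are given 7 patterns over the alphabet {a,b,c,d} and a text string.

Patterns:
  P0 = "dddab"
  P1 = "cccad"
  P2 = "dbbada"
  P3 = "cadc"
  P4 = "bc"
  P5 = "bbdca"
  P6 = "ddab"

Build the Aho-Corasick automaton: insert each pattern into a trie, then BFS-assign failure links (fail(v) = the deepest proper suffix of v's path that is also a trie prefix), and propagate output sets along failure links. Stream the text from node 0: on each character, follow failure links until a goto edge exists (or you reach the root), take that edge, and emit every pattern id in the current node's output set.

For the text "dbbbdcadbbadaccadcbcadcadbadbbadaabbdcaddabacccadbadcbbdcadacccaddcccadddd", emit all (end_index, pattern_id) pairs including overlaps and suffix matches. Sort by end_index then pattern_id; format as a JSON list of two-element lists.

Construct AC machine:
Trie (insert patterns):
  n0 'ε': b→19 c→6 d→1
  n1 'd': b→11 d→2
  n2 'dd': a→25 d→3
  n3 'ddd': a→4
  n4 'ddda': b→5
  n5 'dddab': ·  ←P0
  n6 'c': a→16 c→7
  n7 'cc': c→8
  n8 'ccc': a→9
  n9 'ccca': d→10
  n10 'cccad': ·  ←P1
  n11 'db': b→12
  n12 'dbb': a→13
  n13 'dbba': d→14
  n14 'dbbad': a→15
  n15 'dbbada': ·  ←P2
  n16 'ca': d→17
  n17 'cad': c→18
  n18 'cadc': ·  ←P3
  n19 'b': b→21 c→20
  n20 'bc': ·  ←P4
  n21 'bb': d→22
  n22 'bbd': c→23
  n23 'bbdc': a→24
  n24 'bbdca': ·  ←P5
  n25 'dda': b→26
  n26 'ddab': ·  ←P6

BFS fail/out derivation:
  fail(1) 'd': from fail(0)=0 chase 'd': 0 ⇒ 0;  out=∅∪out(0)=∅
  fail(6) 'c': from fail(0)=0 chase 'c': 0 ⇒ 0;  out=∅∪out(0)=∅
  fail(19) 'b': from fail(0)=0 chase 'b': 0 ⇒ 0;  out=∅∪out(0)=∅
  fail(2) 'dd': from fail(1)=0 chase 'd': 0 ⇒ 1;  out=∅∪out(1)=∅
  fail(7) 'cc': from fail(6)=0 chase 'c': 0 ⇒ 6;  out=∅∪out(6)=∅
  fail(11) 'db': from fail(1)=0 chase 'b': 0 ⇒ 19;  out=∅∪out(19)=∅
  fail(16) 'ca': from fail(6)=0 chase 'a': 0 ⇒ 0;  out=∅∪out(0)=∅
  fail(20) 'bc': from fail(19)=0 chase 'c': 0 ⇒ 6;  out={4}∪out(6)={4}
  fail(21) 'bb': from fail(19)=0 chase 'b': 0 ⇒ 19;  out=∅∪out(19)=∅
  fail(3) 'ddd': from fail(2)=1 chase 'd': 1 ⇒ 2;  out=∅∪out(2)=∅
  fail(8) 'ccc': from fail(7)=6 chase 'c': 6 ⇒ 7;  out=∅∪out(7)=∅
  fail(12) 'dbb': from fail(11)=19 chase 'b': 19 ⇒ 21;  out=∅∪out(21)=∅
  fail(17) 'cad': from fail(16)=0 chase 'd': 0 ⇒ 1;  out=∅∪out(1)=∅
  fail(22) 'bbd': from fail(21)=19 chase 'd': 19→0 ⇒ 1;  out=∅∪out(1)=∅
  fail(25) 'dda': from fail(2)=1 chase 'a': 1→0 ⇒ 0;  out=∅∪out(0)=∅
  fail(4) 'ddda': from fail(3)=2 chase 'a': 2 ⇒ 25;  out=∅∪out(25)=∅
  fail(9) 'ccca': from fail(8)=7 chase 'a': 7→6 ⇒ 16;  out=∅∪out(16)=∅
  fail(13) 'dbba': from fail(12)=21 chase 'a': 21→19→0 ⇒ 0;  out=∅∪out(0)=∅
  fail(18) 'cadc': from fail(17)=1 chase 'c': 1→0 ⇒ 6;  out={3}∪out(6)={3}
  fail(23) 'bbdc': from fail(22)=1 chase 'c': 1→0 ⇒ 6;  out=∅∪out(6)=∅
  fail(26) 'ddab': from fail(25)=0 chase 'b': 0 ⇒ 19;  out={6}∪out(19)={6}
  fail(5) 'dddab': from fail(4)=25 chase 'b': 25 ⇒ 26;  out={0}∪out(26)={0,6}
  fail(10) 'cccad': from fail(9)=16 chase 'd': 16 ⇒ 17;  out={1}∪out(17)={1}
  fail(14) 'dbbad': from fail(13)=0 chase 'd': 0 ⇒ 1;  out=∅∪out(1)=∅
  fail(24) 'bbdca': from fail(23)=6 chase 'a': 6 ⇒ 16;  out={5}∪out(16)={5}
  fail(15) 'dbbada': from fail(14)=1 chase 'a': 1→0 ⇒ 0;  out={2}∪out(0)={2}

Text stream:
[0] read 'd'  n0⇒n1
[1] read 'b'  n1⇒n11
[2] read 'b'  n11⇒n12
[3] read 'b'  n12⇒n21 (fail-walked)
[4] read 'd'  n21⇒n22
[5] read 'c'  n22⇒n23
[6] read 'a'  n23⇒n24  emit P5@[2:6]
[7] read 'd'  n24⇒n17 (fail-walked)
[8] read 'b'  n17⇒n11 (fail-walked)
[9] read 'b'  n11⇒n12
[10] read 'a'  n12⇒n13
[11] read 'd'  n13⇒n14
[12] read 'a'  n14⇒n15  emit P2@[7:12]
[13] read 'c'  n15⇒n6 (fail-walked)
[14] read 'c'  n6⇒n7
[15] read 'a'  n7⇒n16 (fail-walked)
[16] read 'd'  n16⇒n17
[17] read 'c'  n17⇒n18  emit P3@[14:17]
[18] read 'b'  n18⇒n19 (fail-walked)
[19] read 'c'  n19⇒n20  emit P4@[18:19]
[20] read 'a'  n20⇒n16 (fail-walked)
[21] read 'd'  n16⇒n17
[22] read 'c'  n17⇒n18  emit P3@[19:22]
[23] read 'a'  n18⇒n16 (fail-walked)
[24] read 'd'  n16⇒n17
[25] read 'b'  n17⇒n11 (fail-walked)
[26] read 'a'  n11⇒n0 (fail-walked)
[27] read 'd'  n0⇒n1
[28] read 'b'  n1⇒n11
[29] read 'b'  n11⇒n12
[30] read 'a'  n12⇒n13
[31] read 'd'  n13⇒n14
[32] read 'a'  n14⇒n15  emit P2@[27:32]
[33] read 'a'  n15⇒n0 (fail-walked)
[34] read 'b'  n0⇒n19
[35] read 'b'  n19⇒n21
[36] read 'd'  n21⇒n22
[37] read 'c'  n22⇒n23
[38] read 'a'  n23⇒n24  emit P5@[34:38]
[39] read 'd'  n24⇒n17 (fail-walked)
[40] read 'd'  n17⇒n2 (fail-walked)
[41] read 'a'  n2⇒n25
[42] read 'b'  n25⇒n26  emit P6@[39:42]
[43] read 'a'  n26⇒n0 (fail-walked)
[44] read 'c'  n0⇒n6
[45] read 'c'  n6⇒n7
[46] read 'c'  n7⇒n8
[47] read 'a'  n8⇒n9
[48] read 'd'  n9⇒n10  emit P1@[44:48]
[49] read 'b'  n10⇒n11 (fail-walked)
[50] read 'a'  n11⇒n0 (fail-walked)
[51] read 'd'  n0⇒n1
[52] read 'c'  n1⇒n6 (fail-walked)
[53] read 'b'  n6⇒n19 (fail-walked)
[54] read 'b'  n19⇒n21
[55] read 'd'  n21⇒n22
[56] read 'c'  n22⇒n23
[57] read 'a'  n23⇒n24  emit P5@[53:57]
[58] read 'd'  n24⇒n17 (fail-walked)
[59] read 'a'  n17⇒n0 (fail-walked)
[60] read 'c'  n0⇒n6
[61] read 'c'  n6⇒n7
[62] read 'c'  n7⇒n8
[63] read 'a'  n8⇒n9
[64] read 'd'  n9⇒n10  emit P1@[60:64]
[65] read 'd'  n10⇒n2 (fail-walked)
[66] read 'c'  n2⇒n6 (fail-walked)
[67] read 'c'  n6⇒n7
[68] read 'c'  n7⇒n8
[69] read 'a'  n8⇒n9
[70] read 'd'  n9⇒n10  emit P1@[66:70]
[71] read 'd'  n10⇒n2 (fail-walked)
[72] read 'd'  n2⇒n3
[73] read 'd'  n3⇒n3 (fail-walked)

Result: [[6,5],[12,2],[17,3],[19,4],[22,3],[32,2],[38,5],[42,6],[48,1],[57,5],[64,1],[70,1]]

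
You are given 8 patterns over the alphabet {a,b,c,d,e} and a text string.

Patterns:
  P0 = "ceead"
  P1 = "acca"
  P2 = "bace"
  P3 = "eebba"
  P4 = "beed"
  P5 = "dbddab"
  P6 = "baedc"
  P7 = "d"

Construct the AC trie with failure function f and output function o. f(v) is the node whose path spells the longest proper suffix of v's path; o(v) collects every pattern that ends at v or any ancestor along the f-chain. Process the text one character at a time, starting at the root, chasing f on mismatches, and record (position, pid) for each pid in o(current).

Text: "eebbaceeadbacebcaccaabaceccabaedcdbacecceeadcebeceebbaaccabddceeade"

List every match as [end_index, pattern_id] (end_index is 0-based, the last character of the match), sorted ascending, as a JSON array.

Build:
Trie (insert patterns):
  n0 'ε': a→6 b→10 c→1 d→22 e→14
  n1 'c': e→2
  n2 'ce': e→3
  n3 'cee': a→4
  n4 'ceea': d→5
  n5 'ceead': ·  [P0 ends]
  n6 'a': c→7
  n7 'ac': c→8
  n8 'acc': a→9
  n9 'acca': ·  [P1 ends]
  n10 'b': a→11 e→19
  n11 'ba': c→12 e→28
  n12 'bac': e→13
  n13 'bace': ·  [P2 ends]
  n14 'e': e→15
  n15 'ee': b→16
  n16 'eeb': b→17
  n17 'eebb': a→18
  n18 'eebba': ·  [P3 ends]
  n19 'be': e→20
  n20 'bee': d→21
  n21 'beed': ·  [P4 ends]
  n22 'd': b→23  [P7 ends]
  n23 'db': d→24
  n24 'dbd': d→25
  n25 'dbdd': a→26
  n26 'dbdda': b→27
  n27 'dbddab': ·  [P5 ends]
  n28 'bae': d→29
  n29 'baed': c→30
  n30 'baedc': ·  [P6 ends]

Failure links (BFS by depth):
  n1('c'): parent n0 fail=0; on 'c' 0 → fail=0;  out ∅∪∅=∅
  n6('a'): parent n0 fail=0; on 'a' 0 → fail=0;  out ∅∪∅=∅
  n10('b'): parent n0 fail=0; on 'b' 0 → fail=0;  out ∅∪∅=∅
  n14('e'): parent n0 fail=0; on 'e' 0 → fail=0;  out ∅∪∅=∅
  n22('d'): parent n0 fail=0; on 'd' 0 → fail=0;  out {7}∪∅={7}
  n2('ce'): parent n1 fail=0; on 'e' 0 → fail=14;  out ∅∪∅=∅
  n7('ac'): parent n6 fail=0; on 'c' 0 → fail=1;  out ∅∪∅=∅
  n11('ba'): parent n10 fail=0; on 'a' 0 → fail=6;  out ∅∪∅=∅
  n15('ee'): parent n14 fail=0; on 'e' 0 → fail=14;  out ∅∪∅=∅
  n19('be'): parent n10 fail=0; on 'e' 0 → fail=14;  out ∅∪∅=∅
  n23('db'): parent n22 fail=0; on 'b' 0 → fail=10;  out ∅∪∅=∅
  n3('cee'): parent n2 fail=14; on 'e' 14 → fail=15;  out ∅∪∅=∅
  n8('acc'): parent n7 fail=1; on 'c' 1→0 → fail=1;  out ∅∪∅=∅
  n12('bac'): parent n11 fail=6; on 'c' 6 → fail=7;  out ∅∪∅=∅
  n16('eeb'): parent n15 fail=14; on 'b' 14→0 → fail=10;  out ∅∪∅=∅
  n20('bee'): parent n19 fail=14; on 'e' 14 → fail=15;  out ∅∪∅=∅
  n24('dbd'): parent n23 fail=10; on 'd' 10→0 → fail=22;  out ∅∪{7}={7}
  n28('bae'): parent n11 fail=6; on 'e' 6→0 → fail=14;  out ∅∪∅=∅
  n4('ceea'): parent n3 fail=15; on 'a' 15→14→0 → fail=6;  out ∅∪∅=∅
  n9('acca'): parent n8 fail=1; on 'a' 1→0 → fail=6;  out {1}∪∅={1}
  n13('bace'): parent n12 fail=7; on 'e' 7→1 → fail=2;  out {2}∪∅={2}
  n17('eebb'): parent n16 fail=10; on 'b' 10→0 → fail=10;  out ∅∪∅=∅
  n21('beed'): parent n20 fail=15; on 'd' 15→14→0 → fail=22;  out {4}∪{7}={4,7}
  n25('dbdd'): parent n24 fail=22; on 'd' 22→0 → fail=22;  out ∅∪{7}={7}
  n29('baed'): parent n28 fail=14; on 'd' 14→0 → fail=22;  out ∅∪{7}={7}
  n5('ceead'): parent n4 fail=6; on 'd' 6→0 → fail=22;  out {0}∪{7}={0,7}
  n18('eebba'): parent n17 fail=10; on 'a' 10 → fail=11;  out {3}∪∅={3}
  n26('dbdda'): parent n25 fail=22; on 'a' 22→0 → fail=6;  out ∅∪∅=∅
  n30('baedc'): parent n29 fail=22; on 'c' 22→0 → fail=1;  out {6}∪∅={6}
  n27('dbddab'): parent n26 fail=6; on 'b' 6→0 → fail=10;  out {5}∪∅={5}

Run:
pos 0 'e': at 14
pos 1 'e': at 15
pos 2 'b': at 16
pos 3 'b': at 17
pos 4 'a': at 18  emit P3@[0:4]
pos 5 'c': at 12 (via fail)
pos 6 'e': at 13  emit P2@[3:6]
pos 7 'e': at 3 (via fail)
pos 8 'a': at 4
pos 9 'd': at 5  emit P0@[5:9],P7@[9:9]
pos 10 'b': at 23 (via fail)
pos 11 'a': at 11 (via fail)
pos 12 'c': at 12
pos 13 'e': at 13  emit P2@[10:13]
pos 14 'b': at 10 (via fail)
pos 15 'c': at 1 (via fail)
pos 16 'a': at 6 (via fail)
pos 17 'c': at 7
pos 18 'c': at 8
pos 19 'a': at 9  emit P1@[16:19]
pos 20 'a': at 6 (via fail)
pos 21 'b': at 10 (via fail)
pos 22 'a': at 11
pos 23 'c': at 12
pos 24 'e': at 13  emit P2@[21:24]
pos 25 'c': at 1 (via fail)
pos 26 'c': at 1 (via fail)
pos 27 'a': at 6 (via fail)
pos 28 'b': at 10 (via fail)
pos 29 'a': at 11
pos 30 'e': at 28
pos 31 'd': at 29  emit P7@[31:31]
pos 32 'c': at 30  emit P6@[28:32]
pos 33 'd': at 22 (via fail)  emit P7@[33:33]
pos 34 'b': at 23
pos 35 'a': at 11 (via fail)
pos 36 'c': at 12
pos 37 'e': at 13  emit P2@[34:37]
pos 38 'c': at 1 (via fail)
pos 39 'c': at 1 (via fail)
pos 40 'e': at 2
pos 41 'e': at 3
pos 42 'a': at 4
pos 43 'd': at 5  emit P0@[39:43],P7@[43:43]
pos 44 'c': at 1 (via fail)
pos 45 'e': at 2
pos 46 'b': at 10 (via fail)
pos 47 'e': at 19
pos 48 'c': at 1 (via fail)
pos 49 'e': at 2
pos 50 'e': at 3
pos 51 'b': at 16 (via fail)
pos 52 'b': at 17
pos 53 'a': at 18  emit P3@[49:53]
pos 54 'a': at 6 (via fail)
pos 55 'c': at 7
pos 56 'c': at 8
pos 57 'a': at 9  emit P1@[54:57]
pos 58 'b': at 10 (via fail)
pos 59 'd': at 22 (via fail)  emit P7@[59:59]
pos 60 'd': at 22 (via fail)  emit P7@[60:60]
pos 61 'c': at 1 (via fail)
pos 62 'e': at 2
pos 63 'e': at 3
pos 64 'a': at 4
pos 65 'd': at 5  emit P0@[61:65],P7@[65:65]
pos 66 'e': at 14 (via fail)

All matches (sorted): [[4,3],[6,2],[9,0],[9,7],[13,2],[19,1],[24,2],[31,7],[32,6],[33,7],[37,2],[43,0],[43,7],[53,3],[57,1],[59,7],[60,7],[65,0],[65,7]]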